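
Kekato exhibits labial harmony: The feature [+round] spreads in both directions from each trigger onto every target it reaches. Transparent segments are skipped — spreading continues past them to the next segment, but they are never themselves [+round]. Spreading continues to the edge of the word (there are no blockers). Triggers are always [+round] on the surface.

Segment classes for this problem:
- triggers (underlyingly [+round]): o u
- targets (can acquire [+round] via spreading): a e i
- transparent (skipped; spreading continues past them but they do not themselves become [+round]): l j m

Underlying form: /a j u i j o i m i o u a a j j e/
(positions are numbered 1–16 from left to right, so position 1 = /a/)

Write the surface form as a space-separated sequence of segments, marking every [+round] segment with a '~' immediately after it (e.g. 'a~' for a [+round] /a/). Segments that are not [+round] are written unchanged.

a~ j u~ i~ j o~ i~ m i~ o~ u~ a~ a~ j j e~

From /u/ at 3 rightward: 4 /i/ → [+round]; 5 /j/ transparent; 6 /o/ is itself a trigger — this domain ends here.
From /u/ at 3 leftward: 2 /j/ transparent; 1 /a/ → [+round]; word edge.
From /o/ at 6 rightward: 7 /i/ → [+round]; 8 /m/ transparent; 9 /i/ → [+round]; 10 /o/ is itself a trigger — this domain ends here.
From /o/ at 6 leftward: 5 /j/ transparent; 4 /i/ → [+round]; 3 /u/ is itself a trigger — this domain ends here.
From /o/ at 10 rightward: 11 /u/ is itself a trigger — this domain ends here.
From /o/ at 10 leftward: 9 /i/ → [+round]; 8 /m/ transparent; 7 /i/ → [+round]; 6 /o/ is itself a trigger — this domain ends here.
From /u/ at 11 rightward: 12 /a/ → [+round]; 13 /a/ → [+round]; 14 /j/ transparent; 15 /j/ transparent; 16 /e/ → [+round]; word edge.
From /u/ at 11 leftward: 10 /o/ is itself a trigger — this domain ends here.
[+round] positions on the surface: 1 3 4 6 7 9 10 11 12 13 16.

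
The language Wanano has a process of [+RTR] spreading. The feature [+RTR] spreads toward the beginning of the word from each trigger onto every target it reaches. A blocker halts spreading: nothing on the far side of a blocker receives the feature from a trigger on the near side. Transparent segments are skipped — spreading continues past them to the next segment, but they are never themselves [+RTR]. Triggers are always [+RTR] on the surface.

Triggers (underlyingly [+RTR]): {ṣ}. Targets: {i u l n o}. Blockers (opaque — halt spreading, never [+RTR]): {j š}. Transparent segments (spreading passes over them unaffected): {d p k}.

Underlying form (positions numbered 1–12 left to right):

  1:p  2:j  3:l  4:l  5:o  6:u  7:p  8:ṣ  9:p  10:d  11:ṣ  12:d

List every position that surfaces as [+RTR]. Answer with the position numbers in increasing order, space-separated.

From /ṣ/ at 8 leftward: 7 /p/ transparent; 6 /u/ → [+RTR]; 5 /o/ → [+RTR]; 4 /l/ → [+RTR]; 3 /l/ → [+RTR]; 2 /j/ blocks.
From /ṣ/ at 11 leftward: 10 /d/ transparent; 9 /p/ transparent; 8 /ṣ/ is itself a trigger — this domain ends here.

3 4 5 6 8 11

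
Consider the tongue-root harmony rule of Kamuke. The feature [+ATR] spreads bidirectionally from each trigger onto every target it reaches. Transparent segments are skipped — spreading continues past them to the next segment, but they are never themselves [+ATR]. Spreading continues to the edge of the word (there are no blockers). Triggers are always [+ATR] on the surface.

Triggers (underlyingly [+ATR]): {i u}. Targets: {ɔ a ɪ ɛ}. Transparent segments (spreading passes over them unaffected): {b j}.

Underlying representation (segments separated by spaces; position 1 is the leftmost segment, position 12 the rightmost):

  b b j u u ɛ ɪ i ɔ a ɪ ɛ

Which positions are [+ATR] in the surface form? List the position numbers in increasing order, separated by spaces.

4 5 6 7 8 9 10 11 12

From /u/ at 4 rightward: 5 /u/ is itself a trigger — this domain ends here.
From /u/ at 4 leftward: 3 /j/ transparent; 2 /b/ transparent; 1 /b/ transparent; word edge.
From /u/ at 5 rightward: 6 /ɛ/ → [+ATR]; 7 /ɪ/ → [+ATR]; 8 /i/ is itself a trigger — this domain ends here.
From /u/ at 5 leftward: 4 /u/ is itself a trigger — this domain ends here.
From /i/ at 8 rightward: 9 /ɔ/ → [+ATR]; 10 /a/ → [+ATR]; 11 /ɪ/ → [+ATR]; 12 /ɛ/ → [+ATR]; word edge.
From /i/ at 8 leftward: 7 /ɪ/ → [+ATR]; 6 /ɛ/ → [+ATR]; 5 /u/ is itself a trigger — this domain ends here.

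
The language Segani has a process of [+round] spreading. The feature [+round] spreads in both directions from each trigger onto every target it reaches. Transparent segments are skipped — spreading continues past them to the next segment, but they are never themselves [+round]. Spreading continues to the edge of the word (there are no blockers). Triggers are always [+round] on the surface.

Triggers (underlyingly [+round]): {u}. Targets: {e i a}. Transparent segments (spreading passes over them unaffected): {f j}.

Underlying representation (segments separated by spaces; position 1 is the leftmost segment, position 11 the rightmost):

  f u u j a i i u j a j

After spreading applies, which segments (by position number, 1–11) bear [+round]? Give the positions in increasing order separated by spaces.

2 3 5 6 7 8 10

From /u/ at 2 rightward: 3 /u/ is itself a trigger — this domain ends here.
From /u/ at 2 leftward: 1 /f/ transparent; word edge.
From /u/ at 3 rightward: 4 /j/ transparent; 5 /a/ → [+round]; 6 /i/ → [+round]; 7 /i/ → [+round]; 8 /u/ is itself a trigger — this domain ends here.
From /u/ at 3 leftward: 2 /u/ is itself a trigger — this domain ends here.
From /u/ at 8 rightward: 9 /j/ transparent; 10 /a/ → [+round]; 11 /j/ transparent; word edge.
From /u/ at 8 leftward: 7 /i/ → [+round]; 6 /i/ → [+round]; 5 /a/ → [+round]; 4 /j/ transparent; 3 /u/ is itself a trigger — this domain ends here.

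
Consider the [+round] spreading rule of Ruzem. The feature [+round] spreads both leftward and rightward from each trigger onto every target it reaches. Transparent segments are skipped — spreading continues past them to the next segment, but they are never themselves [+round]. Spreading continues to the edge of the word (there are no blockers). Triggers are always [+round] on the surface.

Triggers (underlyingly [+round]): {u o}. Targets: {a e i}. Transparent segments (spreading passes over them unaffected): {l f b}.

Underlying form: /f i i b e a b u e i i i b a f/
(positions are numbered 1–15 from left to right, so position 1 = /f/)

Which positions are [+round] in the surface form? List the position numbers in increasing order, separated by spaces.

From /u/ at 8 rightward: 9 /e/ → [+round]; 10 /i/ → [+round]; 11 /i/ → [+round]; 12 /i/ → [+round]; 13 /b/ transparent; 14 /a/ → [+round]; 15 /f/ transparent; word edge.
From /u/ at 8 leftward: 7 /b/ transparent; 6 /a/ → [+round]; 5 /e/ → [+round]; 4 /b/ transparent; 3 /i/ → [+round]; 2 /i/ → [+round]; 1 /f/ transparent; word edge.

2 3 5 6 8 9 10 11 12 14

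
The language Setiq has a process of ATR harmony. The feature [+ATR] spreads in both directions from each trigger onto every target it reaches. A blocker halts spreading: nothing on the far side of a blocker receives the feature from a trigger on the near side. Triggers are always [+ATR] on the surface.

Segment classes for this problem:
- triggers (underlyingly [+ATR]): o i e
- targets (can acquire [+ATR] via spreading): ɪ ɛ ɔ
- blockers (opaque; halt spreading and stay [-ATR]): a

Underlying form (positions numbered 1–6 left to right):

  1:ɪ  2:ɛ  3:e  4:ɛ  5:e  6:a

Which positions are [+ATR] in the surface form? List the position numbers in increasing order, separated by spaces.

1 2 3 4 5

From /e/ at 3 rightward: 4 /ɛ/ → [+ATR]; 5 /e/ is itself a trigger — this domain ends here.
From /e/ at 3 leftward: 2 /ɛ/ → [+ATR]; 1 /ɪ/ → [+ATR]; word edge.
From /e/ at 5 rightward: 6 /a/ blocks.
From /e/ at 5 leftward: 4 /ɛ/ → [+ATR]; 3 /e/ is itself a trigger — this domain ends here.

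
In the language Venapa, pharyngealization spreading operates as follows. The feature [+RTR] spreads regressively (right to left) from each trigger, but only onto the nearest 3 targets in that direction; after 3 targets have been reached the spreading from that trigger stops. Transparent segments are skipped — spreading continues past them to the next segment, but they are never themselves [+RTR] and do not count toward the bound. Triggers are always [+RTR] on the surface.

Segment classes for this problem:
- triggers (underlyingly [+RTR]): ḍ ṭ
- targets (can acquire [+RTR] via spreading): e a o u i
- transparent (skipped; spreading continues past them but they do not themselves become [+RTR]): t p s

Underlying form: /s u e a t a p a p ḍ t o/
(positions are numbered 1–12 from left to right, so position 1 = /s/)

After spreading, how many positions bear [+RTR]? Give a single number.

4

From /ḍ/ at 10 leftward: 9 /p/ transparent; 8 /a/ → [+RTR]; 7 /p/ transparent; 6 /a/ → [+RTR]; 5 /t/ transparent; 4 /a/ → [+RTR]; bound reached.
Targets with no active source: positions 2 3 12 stay [-emphatic].
[+RTR] positions on the surface: 4 6 8 10.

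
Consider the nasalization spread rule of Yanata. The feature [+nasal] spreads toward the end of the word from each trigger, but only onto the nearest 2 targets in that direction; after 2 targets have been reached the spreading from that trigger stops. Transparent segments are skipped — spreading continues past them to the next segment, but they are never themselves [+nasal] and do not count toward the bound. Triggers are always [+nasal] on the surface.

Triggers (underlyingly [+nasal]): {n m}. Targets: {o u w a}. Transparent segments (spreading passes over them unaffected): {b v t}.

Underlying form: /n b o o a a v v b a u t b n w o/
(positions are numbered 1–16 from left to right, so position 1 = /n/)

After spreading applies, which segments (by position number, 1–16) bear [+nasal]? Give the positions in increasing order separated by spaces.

From /n/ at 1 rightward: 2 /b/ transparent; 3 /o/ → [+nasal]; 4 /o/ → [+nasal]; bound reached.
From /n/ at 14 rightward: 15 /w/ → [+nasal]; 16 /o/ → [+nasal]; bound reached.
Targets with no active source: positions 5 6 10 11 stay [-nasal].

1 3 4 14 15 16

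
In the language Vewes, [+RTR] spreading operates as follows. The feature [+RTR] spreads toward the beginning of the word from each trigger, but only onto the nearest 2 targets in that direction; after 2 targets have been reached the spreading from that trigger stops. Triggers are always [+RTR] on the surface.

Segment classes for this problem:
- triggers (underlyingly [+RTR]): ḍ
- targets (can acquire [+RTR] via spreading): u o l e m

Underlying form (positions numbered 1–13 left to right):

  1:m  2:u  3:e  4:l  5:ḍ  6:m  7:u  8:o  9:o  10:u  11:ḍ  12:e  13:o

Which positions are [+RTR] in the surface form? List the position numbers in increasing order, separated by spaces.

3 4 5 9 10 11

From /ḍ/ at 5 leftward: 4 /l/ → [+RTR]; 3 /e/ → [+RTR]; bound reached.
From /ḍ/ at 11 leftward: 10 /u/ → [+RTR]; 9 /o/ → [+RTR]; bound reached.
Targets with no active source: positions 1 2 6 7 8 12 13 stay [-emphatic].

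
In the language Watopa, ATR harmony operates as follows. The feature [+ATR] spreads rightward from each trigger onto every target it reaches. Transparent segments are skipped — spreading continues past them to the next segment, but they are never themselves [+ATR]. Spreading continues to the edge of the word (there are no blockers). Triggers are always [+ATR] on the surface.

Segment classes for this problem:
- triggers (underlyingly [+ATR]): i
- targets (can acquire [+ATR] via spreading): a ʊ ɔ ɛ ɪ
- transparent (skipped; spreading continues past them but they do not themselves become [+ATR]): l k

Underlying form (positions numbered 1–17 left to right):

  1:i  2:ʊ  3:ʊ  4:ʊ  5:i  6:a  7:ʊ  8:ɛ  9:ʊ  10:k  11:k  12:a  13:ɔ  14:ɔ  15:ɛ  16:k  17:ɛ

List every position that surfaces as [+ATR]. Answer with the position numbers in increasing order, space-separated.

1 2 3 4 5 6 7 8 9 12 13 14 15 17

From /i/ at 1 rightward: 2 /ʊ/ → [+ATR]; 3 /ʊ/ → [+ATR]; 4 /ʊ/ → [+ATR]; 5 /i/ is itself a trigger — this domain ends here.
From /i/ at 5 rightward: 6 /a/ → [+ATR]; 7 /ʊ/ → [+ATR]; 8 /ɛ/ → [+ATR]; 9 /ʊ/ → [+ATR]; 10 /k/ transparent; 11 /k/ transparent; 12 /a/ → [+ATR]; 13 /ɔ/ → [+ATR]; 14 /ɔ/ → [+ATR]; 15 /ɛ/ → [+ATR]; 16 /k/ transparent; 17 /ɛ/ → [+ATR]; word edge.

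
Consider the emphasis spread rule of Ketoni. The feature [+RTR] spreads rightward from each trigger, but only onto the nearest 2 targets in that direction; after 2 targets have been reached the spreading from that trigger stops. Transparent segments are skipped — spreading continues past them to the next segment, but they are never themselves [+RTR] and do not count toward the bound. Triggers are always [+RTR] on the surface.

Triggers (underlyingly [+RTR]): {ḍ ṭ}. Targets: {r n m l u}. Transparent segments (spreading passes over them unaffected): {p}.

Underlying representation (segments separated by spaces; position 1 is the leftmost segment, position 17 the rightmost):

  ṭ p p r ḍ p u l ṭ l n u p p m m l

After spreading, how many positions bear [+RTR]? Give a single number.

8

From /ṭ/ at 1 rightward: 2 /p/ transparent; 3 /p/ transparent; 4 /r/ → [+RTR]; 5 /ḍ/ is itself a trigger — this domain ends here.
From /ḍ/ at 5 rightward: 6 /p/ transparent; 7 /u/ → [+RTR]; 8 /l/ → [+RTR]; bound reached.
From /ṭ/ at 9 rightward: 10 /l/ → [+RTR]; 11 /n/ → [+RTR]; bound reached.
Targets with no active source: positions 12 15 16 17 stay [-emphatic].
[+RTR] positions on the surface: 1 4 5 7 8 9 10 11.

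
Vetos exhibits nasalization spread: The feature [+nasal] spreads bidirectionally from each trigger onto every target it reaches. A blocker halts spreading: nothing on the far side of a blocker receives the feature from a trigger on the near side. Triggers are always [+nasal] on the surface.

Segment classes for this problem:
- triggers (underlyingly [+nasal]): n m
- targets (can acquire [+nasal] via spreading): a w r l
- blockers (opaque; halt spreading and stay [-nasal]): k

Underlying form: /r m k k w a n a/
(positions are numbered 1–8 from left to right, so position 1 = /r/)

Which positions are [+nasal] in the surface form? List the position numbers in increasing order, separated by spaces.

1 2 5 6 7 8

From /m/ at 2 rightward: 3 /k/ blocks.
From /m/ at 2 leftward: 1 /r/ → [+nasal]; word edge.
From /n/ at 7 rightward: 8 /a/ → [+nasal]; word edge.
From /n/ at 7 leftward: 6 /a/ → [+nasal]; 5 /w/ → [+nasal]; 4 /k/ blocks.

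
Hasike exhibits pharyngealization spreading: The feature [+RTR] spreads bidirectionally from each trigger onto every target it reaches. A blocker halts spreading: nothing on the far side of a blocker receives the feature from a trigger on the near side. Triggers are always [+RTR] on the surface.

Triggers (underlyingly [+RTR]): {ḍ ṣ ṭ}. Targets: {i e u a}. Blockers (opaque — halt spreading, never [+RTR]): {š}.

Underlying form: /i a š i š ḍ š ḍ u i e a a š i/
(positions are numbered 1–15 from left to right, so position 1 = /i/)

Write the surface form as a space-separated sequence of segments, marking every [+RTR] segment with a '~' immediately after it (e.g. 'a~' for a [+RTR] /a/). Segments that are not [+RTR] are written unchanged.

From /ḍ/ at 6 rightward: 7 /š/ blocks.
From /ḍ/ at 6 leftward: 5 /š/ blocks.
From /ḍ/ at 8 rightward: 9 /u/ → [+RTR]; 10 /i/ → [+RTR]; 11 /e/ → [+RTR]; 12 /a/ → [+RTR]; 13 /a/ → [+RTR]; 14 /š/ blocks.
From /ḍ/ at 8 leftward: 7 /š/ blocks.
Targets with no active source: positions 1 2 4 15 stay [-emphatic].
[+RTR] positions on the surface: 6 8 9 10 11 12 13.

i a š i š ḍ~ š ḍ~ u~ i~ e~ a~ a~ š i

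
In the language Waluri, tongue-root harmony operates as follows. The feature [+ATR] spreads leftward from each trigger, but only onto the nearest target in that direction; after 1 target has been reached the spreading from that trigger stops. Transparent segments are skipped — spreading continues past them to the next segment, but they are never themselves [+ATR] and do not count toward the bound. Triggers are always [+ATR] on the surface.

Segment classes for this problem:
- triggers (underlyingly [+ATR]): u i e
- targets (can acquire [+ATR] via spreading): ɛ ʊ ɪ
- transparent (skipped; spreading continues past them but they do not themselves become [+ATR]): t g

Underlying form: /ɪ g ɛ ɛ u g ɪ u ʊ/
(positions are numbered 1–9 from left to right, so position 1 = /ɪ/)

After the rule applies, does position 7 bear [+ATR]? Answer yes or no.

yes

From /u/ at 5 leftward: 4 /ɛ/ → [+ATR]; bound reached.
From /u/ at 8 leftward: 7 /ɪ/ → [+ATR]; bound reached.
Targets with no active source: positions 1 3 9 stay [-ATR].
[+ATR] positions on the surface: 4 5 7 8.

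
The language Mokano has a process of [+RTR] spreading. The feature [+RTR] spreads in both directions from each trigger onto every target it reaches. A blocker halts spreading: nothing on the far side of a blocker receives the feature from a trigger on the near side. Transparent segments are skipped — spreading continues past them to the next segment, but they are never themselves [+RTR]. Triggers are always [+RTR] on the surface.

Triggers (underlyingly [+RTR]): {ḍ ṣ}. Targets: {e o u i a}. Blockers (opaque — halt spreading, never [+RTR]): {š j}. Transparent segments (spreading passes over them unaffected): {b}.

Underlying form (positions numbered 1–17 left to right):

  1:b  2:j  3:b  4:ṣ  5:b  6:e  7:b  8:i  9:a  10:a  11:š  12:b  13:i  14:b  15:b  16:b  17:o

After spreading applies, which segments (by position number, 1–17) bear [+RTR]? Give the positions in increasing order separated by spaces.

From /ṣ/ at 4 rightward: 5 /b/ transparent; 6 /e/ → [+RTR]; 7 /b/ transparent; 8 /i/ → [+RTR]; 9 /a/ → [+RTR]; 10 /a/ → [+RTR]; 11 /š/ blocks.
From /ṣ/ at 4 leftward: 3 /b/ transparent; 2 /j/ blocks.
Targets with no active source: positions 13 17 stay [-emphatic].

4 6 8 9 10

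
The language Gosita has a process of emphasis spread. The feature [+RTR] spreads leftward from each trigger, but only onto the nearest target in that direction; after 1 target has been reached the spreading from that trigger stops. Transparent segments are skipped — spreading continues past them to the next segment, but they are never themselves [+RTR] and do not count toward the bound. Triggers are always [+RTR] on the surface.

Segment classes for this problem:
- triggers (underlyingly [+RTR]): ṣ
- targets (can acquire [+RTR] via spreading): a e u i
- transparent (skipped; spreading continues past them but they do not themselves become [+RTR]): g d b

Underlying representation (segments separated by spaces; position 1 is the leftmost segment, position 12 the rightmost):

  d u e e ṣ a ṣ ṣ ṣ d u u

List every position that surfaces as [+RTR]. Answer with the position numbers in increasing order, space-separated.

From /ṣ/ at 5 leftward: 4 /e/ → [+RTR]; bound reached.
From /ṣ/ at 7 leftward: 6 /a/ → [+RTR]; bound reached.
From /ṣ/ at 8 leftward: 7 /ṣ/ is itself a trigger — this domain ends here.
From /ṣ/ at 9 leftward: 8 /ṣ/ is itself a trigger — this domain ends here.
Targets with no active source: positions 2 3 11 12 stay [-emphatic].

4 5 6 7 8 9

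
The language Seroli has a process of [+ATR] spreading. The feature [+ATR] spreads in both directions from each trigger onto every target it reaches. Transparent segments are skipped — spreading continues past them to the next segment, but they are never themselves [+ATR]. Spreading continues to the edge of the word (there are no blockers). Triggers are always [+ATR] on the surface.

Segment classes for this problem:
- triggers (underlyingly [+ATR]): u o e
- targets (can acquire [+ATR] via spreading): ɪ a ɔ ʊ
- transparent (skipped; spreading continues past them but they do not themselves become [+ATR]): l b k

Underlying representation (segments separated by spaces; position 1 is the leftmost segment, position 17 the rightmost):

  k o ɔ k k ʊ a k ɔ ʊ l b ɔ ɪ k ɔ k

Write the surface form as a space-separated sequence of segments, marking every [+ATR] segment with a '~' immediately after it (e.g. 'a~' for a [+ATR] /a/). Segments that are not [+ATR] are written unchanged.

k o~ ɔ~ k k ʊ~ a~ k ɔ~ ʊ~ l b ɔ~ ɪ~ k ɔ~ k

From /o/ at 2 rightward: 3 /ɔ/ → [+ATR]; 4 /k/ transparent; 5 /k/ transparent; 6 /ʊ/ → [+ATR]; 7 /a/ → [+ATR]; 8 /k/ transparent; 9 /ɔ/ → [+ATR]; 10 /ʊ/ → [+ATR]; 11 /l/ transparent; 12 /b/ transparent; 13 /ɔ/ → [+ATR]; 14 /ɪ/ → [+ATR]; 15 /k/ transparent; 16 /ɔ/ → [+ATR]; 17 /k/ transparent; word edge.
From /o/ at 2 leftward: 1 /k/ transparent; word edge.
[+ATR] positions on the surface: 2 3 6 7 9 10 13 14 16.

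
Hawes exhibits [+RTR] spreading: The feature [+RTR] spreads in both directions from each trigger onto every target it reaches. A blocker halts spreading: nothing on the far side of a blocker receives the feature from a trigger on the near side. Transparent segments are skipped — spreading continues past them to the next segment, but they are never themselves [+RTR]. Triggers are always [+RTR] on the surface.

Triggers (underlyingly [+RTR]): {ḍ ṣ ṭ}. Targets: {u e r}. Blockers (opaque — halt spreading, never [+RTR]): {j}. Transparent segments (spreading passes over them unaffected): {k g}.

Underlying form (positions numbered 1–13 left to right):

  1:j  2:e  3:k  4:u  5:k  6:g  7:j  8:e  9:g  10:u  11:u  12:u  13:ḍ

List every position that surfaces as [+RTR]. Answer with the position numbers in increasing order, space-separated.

8 10 11 12 13

From /ḍ/ at 13 rightward: word edge.
From /ḍ/ at 13 leftward: 12 /u/ → [+RTR]; 11 /u/ → [+RTR]; 10 /u/ → [+RTR]; 9 /g/ transparent; 8 /e/ → [+RTR]; 7 /j/ blocks.
Targets with no active source: positions 2 4 stay [-emphatic].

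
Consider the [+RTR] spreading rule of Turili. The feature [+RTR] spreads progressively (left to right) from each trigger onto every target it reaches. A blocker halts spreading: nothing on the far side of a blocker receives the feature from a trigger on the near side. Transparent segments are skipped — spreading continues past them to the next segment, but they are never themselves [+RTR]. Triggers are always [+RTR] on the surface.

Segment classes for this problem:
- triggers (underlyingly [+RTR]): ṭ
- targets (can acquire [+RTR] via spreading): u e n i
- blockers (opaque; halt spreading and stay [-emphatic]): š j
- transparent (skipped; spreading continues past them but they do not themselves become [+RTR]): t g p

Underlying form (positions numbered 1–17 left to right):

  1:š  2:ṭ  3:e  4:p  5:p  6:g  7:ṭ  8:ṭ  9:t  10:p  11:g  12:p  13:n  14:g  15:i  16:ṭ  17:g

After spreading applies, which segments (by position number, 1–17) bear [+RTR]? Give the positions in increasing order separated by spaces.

2 3 7 8 13 15 16

From /ṭ/ at 2 rightward: 3 /e/ → [+RTR]; 4 /p/ transparent; 5 /p/ transparent; 6 /g/ transparent; 7 /ṭ/ is itself a trigger — this domain ends here.
From /ṭ/ at 7 rightward: 8 /ṭ/ is itself a trigger — this domain ends here.
From /ṭ/ at 8 rightward: 9 /t/ transparent; 10 /p/ transparent; 11 /g/ transparent; 12 /p/ transparent; 13 /n/ → [+RTR]; 14 /g/ transparent; 15 /i/ → [+RTR]; 16 /ṭ/ is itself a trigger — this domain ends here.
From /ṭ/ at 16 rightward: 17 /g/ transparent; word edge.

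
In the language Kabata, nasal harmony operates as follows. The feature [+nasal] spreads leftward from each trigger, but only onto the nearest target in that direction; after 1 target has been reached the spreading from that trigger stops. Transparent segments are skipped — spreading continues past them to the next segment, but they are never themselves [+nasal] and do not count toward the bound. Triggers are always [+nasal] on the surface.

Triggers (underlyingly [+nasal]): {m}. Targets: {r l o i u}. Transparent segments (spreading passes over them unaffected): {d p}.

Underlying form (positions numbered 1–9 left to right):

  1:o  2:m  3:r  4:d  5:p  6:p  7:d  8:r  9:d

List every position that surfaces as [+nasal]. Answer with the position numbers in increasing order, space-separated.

1 2

From /m/ at 2 leftward: 1 /o/ → [+nasal]; bound reached.
Targets with no active source: positions 3 8 stay [-nasal].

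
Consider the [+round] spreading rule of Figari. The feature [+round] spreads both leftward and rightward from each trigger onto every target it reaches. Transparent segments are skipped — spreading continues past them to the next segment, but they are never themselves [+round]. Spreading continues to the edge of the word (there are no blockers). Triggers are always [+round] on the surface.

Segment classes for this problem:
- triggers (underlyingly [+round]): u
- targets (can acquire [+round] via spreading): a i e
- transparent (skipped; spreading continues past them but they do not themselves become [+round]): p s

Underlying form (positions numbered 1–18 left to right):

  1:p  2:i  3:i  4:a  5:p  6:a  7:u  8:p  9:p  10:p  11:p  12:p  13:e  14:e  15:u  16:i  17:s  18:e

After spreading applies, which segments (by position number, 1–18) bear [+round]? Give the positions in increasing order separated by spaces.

From /u/ at 7 rightward: 8 /p/ transparent; 9 /p/ transparent; 10 /p/ transparent; 11 /p/ transparent; 12 /p/ transparent; 13 /e/ → [+round]; 14 /e/ → [+round]; 15 /u/ is itself a trigger — this domain ends here.
From /u/ at 7 leftward: 6 /a/ → [+round]; 5 /p/ transparent; 4 /a/ → [+round]; 3 /i/ → [+round]; 2 /i/ → [+round]; 1 /p/ transparent; word edge.
From /u/ at 15 rightward: 16 /i/ → [+round]; 17 /s/ transparent; 18 /e/ → [+round]; word edge.
From /u/ at 15 leftward: 14 /e/ → [+round]; 13 /e/ → [+round]; 12 /p/ transparent; 11 /p/ transparent; 10 /p/ transparent; 9 /p/ transparent; 8 /p/ transparent; 7 /u/ is itself a trigger — this domain ends here.

2 3 4 6 7 13 14 15 16 18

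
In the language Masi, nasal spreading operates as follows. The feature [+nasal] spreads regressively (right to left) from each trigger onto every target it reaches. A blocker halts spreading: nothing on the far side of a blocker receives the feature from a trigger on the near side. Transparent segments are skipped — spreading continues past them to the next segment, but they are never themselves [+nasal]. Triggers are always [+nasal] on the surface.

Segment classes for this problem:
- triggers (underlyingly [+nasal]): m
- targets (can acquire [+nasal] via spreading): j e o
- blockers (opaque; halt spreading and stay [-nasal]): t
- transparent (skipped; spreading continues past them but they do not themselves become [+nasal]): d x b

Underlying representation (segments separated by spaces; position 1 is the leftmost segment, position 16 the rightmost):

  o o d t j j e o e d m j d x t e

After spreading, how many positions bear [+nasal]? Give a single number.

From /m/ at 11 leftward: 10 /d/ transparent; 9 /e/ → [+nasal]; 8 /o/ → [+nasal]; 7 /e/ → [+nasal]; 6 /j/ → [+nasal]; 5 /j/ → [+nasal]; 4 /t/ blocks.
Targets with no active source: positions 1 2 12 16 stay [-nasal].
[+nasal] positions on the surface: 5 6 7 8 9 11.

6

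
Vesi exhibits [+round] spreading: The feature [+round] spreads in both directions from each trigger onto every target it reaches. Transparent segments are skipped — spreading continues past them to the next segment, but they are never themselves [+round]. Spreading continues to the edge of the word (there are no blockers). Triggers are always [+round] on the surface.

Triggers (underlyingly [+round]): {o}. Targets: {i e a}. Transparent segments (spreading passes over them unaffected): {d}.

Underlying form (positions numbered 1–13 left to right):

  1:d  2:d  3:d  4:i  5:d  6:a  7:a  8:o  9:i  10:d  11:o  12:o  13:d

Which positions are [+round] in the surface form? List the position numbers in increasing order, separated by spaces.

From /o/ at 8 rightward: 9 /i/ → [+round]; 10 /d/ transparent; 11 /o/ is itself a trigger — this domain ends here.
From /o/ at 8 leftward: 7 /a/ → [+round]; 6 /a/ → [+round]; 5 /d/ transparent; 4 /i/ → [+round]; 3 /d/ transparent; 2 /d/ transparent; 1 /d/ transparent; word edge.
From /o/ at 11 rightward: 12 /o/ is itself a trigger — this domain ends here.
From /o/ at 11 leftward: 10 /d/ transparent; 9 /i/ → [+round]; 8 /o/ is itself a trigger — this domain ends here.
From /o/ at 12 rightward: 13 /d/ transparent; word edge.
From /o/ at 12 leftward: 11 /o/ is itself a trigger — this domain ends here.

4 6 7 8 9 11 12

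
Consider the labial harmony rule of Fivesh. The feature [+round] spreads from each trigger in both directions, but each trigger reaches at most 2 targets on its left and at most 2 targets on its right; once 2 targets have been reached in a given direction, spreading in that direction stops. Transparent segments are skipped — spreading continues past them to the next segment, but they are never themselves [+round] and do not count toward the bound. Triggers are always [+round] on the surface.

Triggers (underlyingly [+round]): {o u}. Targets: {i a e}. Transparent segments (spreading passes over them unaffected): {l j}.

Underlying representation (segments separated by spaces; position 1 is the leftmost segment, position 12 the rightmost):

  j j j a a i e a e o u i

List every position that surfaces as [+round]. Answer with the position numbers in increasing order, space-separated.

8 9 10 11 12

From /o/ at 10 rightward: 11 /u/ is itself a trigger — this domain ends here.
From /o/ at 10 leftward: 9 /e/ → [+round]; 8 /a/ → [+round]; bound reached.
From /u/ at 11 rightward: 12 /i/ → [+round]; word edge.
From /u/ at 11 leftward: 10 /o/ is itself a trigger — this domain ends here.
Targets with no active source: positions 4 5 6 7 stay [-round].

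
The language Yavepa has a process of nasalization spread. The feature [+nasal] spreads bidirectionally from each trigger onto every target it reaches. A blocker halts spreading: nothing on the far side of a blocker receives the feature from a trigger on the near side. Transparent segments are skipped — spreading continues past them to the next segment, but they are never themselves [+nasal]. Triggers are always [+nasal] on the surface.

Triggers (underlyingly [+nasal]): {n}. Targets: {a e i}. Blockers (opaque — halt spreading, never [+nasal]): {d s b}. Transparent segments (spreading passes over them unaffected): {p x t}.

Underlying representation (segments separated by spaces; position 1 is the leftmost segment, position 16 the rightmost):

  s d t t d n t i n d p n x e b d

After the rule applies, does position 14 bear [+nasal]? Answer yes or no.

From /n/ at 6 rightward: 7 /t/ transparent; 8 /i/ → [+nasal]; 9 /n/ is itself a trigger — this domain ends here.
From /n/ at 6 leftward: 5 /d/ blocks.
From /n/ at 9 rightward: 10 /d/ blocks.
From /n/ at 9 leftward: 8 /i/ → [+nasal]; 7 /t/ transparent; 6 /n/ is itself a trigger — this domain ends here.
From /n/ at 12 rightward: 13 /x/ transparent; 14 /e/ → [+nasal]; 15 /b/ blocks.
From /n/ at 12 leftward: 11 /p/ transparent; 10 /d/ blocks.
[+nasal] positions on the surface: 6 8 9 12 14.

yes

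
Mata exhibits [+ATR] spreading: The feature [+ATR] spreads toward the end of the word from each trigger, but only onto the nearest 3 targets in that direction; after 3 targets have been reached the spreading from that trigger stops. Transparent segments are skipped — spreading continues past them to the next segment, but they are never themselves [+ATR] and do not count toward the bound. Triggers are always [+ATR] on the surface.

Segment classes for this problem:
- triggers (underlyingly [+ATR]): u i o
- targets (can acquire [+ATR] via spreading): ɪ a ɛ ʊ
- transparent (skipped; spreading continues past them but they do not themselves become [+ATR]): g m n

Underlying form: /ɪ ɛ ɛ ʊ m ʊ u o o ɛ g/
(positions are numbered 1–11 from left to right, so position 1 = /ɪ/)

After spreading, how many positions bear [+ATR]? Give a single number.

4

From /u/ at 7 rightward: 8 /o/ is itself a trigger — this domain ends here.
From /o/ at 8 rightward: 9 /o/ is itself a trigger — this domain ends here.
From /o/ at 9 rightward: 10 /ɛ/ → [+ATR]; 11 /g/ transparent; word edge.
Targets with no active source: positions 1 2 3 4 6 stay [-ATR].
[+ATR] positions on the surface: 7 8 9 10.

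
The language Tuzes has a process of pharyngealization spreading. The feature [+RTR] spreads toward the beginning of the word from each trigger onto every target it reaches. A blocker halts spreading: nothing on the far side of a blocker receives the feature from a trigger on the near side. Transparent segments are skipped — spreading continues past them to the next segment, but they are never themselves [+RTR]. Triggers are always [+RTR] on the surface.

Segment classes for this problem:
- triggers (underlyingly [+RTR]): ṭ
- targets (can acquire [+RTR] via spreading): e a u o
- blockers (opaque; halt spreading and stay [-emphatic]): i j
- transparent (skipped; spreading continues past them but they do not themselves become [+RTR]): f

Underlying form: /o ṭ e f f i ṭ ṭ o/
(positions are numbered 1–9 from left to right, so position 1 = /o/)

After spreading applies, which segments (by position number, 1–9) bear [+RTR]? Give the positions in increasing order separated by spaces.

From /ṭ/ at 2 leftward: 1 /o/ → [+RTR]; word edge.
From /ṭ/ at 7 leftward: 6 /i/ blocks.
From /ṭ/ at 8 leftward: 7 /ṭ/ is itself a trigger — this domain ends here.
Targets with no active source: positions 3 9 stay [-emphatic].

1 2 7 8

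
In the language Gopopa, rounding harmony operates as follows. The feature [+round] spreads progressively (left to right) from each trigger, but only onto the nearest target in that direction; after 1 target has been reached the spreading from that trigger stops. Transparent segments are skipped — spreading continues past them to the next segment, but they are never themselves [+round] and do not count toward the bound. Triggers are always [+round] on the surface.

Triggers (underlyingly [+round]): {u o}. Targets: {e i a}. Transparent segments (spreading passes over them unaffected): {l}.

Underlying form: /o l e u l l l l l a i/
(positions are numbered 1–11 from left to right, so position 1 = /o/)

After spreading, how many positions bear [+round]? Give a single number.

From /o/ at 1 rightward: 2 /l/ transparent; 3 /e/ → [+round]; bound reached.
From /u/ at 4 rightward: 5 /l/ transparent; 6 /l/ transparent; 7 /l/ transparent; 8 /l/ transparent; 9 /l/ transparent; 10 /a/ → [+round]; bound reached.
Target with no active source: position 11 stays [-round].
[+round] positions on the surface: 1 3 4 10.

4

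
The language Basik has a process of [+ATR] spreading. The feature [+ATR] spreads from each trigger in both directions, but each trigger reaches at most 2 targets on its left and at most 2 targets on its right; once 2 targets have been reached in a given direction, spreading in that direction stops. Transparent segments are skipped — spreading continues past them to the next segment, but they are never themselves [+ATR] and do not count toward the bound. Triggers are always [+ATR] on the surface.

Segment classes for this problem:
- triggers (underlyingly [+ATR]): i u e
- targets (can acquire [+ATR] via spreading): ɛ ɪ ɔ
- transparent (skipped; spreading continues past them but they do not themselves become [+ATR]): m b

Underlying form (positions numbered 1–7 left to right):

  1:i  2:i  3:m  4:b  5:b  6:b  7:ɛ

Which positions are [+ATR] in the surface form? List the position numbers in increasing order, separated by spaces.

1 2 7

From /i/ at 1 rightward: 2 /i/ is itself a trigger — this domain ends here.
From /i/ at 1 leftward: word edge.
From /i/ at 2 rightward: 3 /m/ transparent; 4 /b/ transparent; 5 /b/ transparent; 6 /b/ transparent; 7 /ɛ/ → [+ATR]; word edge.
From /i/ at 2 leftward: 1 /i/ is itself a trigger — this domain ends here.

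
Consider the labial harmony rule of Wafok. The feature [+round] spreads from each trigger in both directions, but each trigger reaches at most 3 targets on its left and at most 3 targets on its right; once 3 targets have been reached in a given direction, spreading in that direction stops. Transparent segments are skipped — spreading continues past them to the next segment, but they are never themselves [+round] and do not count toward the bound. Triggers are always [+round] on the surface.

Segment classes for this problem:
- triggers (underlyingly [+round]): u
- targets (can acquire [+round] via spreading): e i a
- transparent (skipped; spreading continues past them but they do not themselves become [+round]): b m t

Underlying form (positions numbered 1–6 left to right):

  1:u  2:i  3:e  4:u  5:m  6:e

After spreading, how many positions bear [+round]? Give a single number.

From /u/ at 1 rightward: 2 /i/ → [+round]; 3 /e/ → [+round]; 4 /u/ is itself a trigger — this domain ends here.
From /u/ at 1 leftward: word edge.
From /u/ at 4 rightward: 5 /m/ transparent; 6 /e/ → [+round]; word edge.
From /u/ at 4 leftward: 3 /e/ → [+round]; 2 /i/ → [+round]; 1 /u/ is itself a trigger — this domain ends here.
[+round] positions on the surface: 1 2 3 4 6.

5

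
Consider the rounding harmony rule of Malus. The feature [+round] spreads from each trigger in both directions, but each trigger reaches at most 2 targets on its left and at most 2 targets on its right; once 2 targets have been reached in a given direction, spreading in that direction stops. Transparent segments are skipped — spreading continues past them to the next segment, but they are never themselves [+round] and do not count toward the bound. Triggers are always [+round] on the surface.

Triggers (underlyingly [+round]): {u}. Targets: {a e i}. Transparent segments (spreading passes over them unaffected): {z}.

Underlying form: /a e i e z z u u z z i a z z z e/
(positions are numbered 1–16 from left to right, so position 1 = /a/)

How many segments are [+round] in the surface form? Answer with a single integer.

6

From /u/ at 7 rightward: 8 /u/ is itself a trigger — this domain ends here.
From /u/ at 7 leftward: 6 /z/ transparent; 5 /z/ transparent; 4 /e/ → [+round]; 3 /i/ → [+round]; bound reached.
From /u/ at 8 rightward: 9 /z/ transparent; 10 /z/ transparent; 11 /i/ → [+round]; 12 /a/ → [+round]; bound reached.
From /u/ at 8 leftward: 7 /u/ is itself a trigger — this domain ends here.
Targets with no active source: positions 1 2 16 stay [-round].
[+round] positions on the surface: 3 4 7 8 11 12.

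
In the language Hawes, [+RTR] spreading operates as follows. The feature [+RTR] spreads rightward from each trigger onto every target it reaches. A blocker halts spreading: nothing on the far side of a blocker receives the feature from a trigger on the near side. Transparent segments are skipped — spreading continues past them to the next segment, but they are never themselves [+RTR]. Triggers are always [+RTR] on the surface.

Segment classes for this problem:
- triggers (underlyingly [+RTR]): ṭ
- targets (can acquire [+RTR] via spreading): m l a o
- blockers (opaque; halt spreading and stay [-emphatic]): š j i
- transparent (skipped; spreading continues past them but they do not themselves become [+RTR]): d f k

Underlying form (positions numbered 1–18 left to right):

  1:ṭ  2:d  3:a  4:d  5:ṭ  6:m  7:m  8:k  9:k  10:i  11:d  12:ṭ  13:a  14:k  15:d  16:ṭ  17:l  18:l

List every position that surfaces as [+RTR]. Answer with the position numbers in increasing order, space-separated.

1 3 5 6 7 12 13 16 17 18

From /ṭ/ at 1 rightward: 2 /d/ transparent; 3 /a/ → [+RTR]; 4 /d/ transparent; 5 /ṭ/ is itself a trigger — this domain ends here.
From /ṭ/ at 5 rightward: 6 /m/ → [+RTR]; 7 /m/ → [+RTR]; 8 /k/ transparent; 9 /k/ transparent; 10 /i/ blocks.
From /ṭ/ at 12 rightward: 13 /a/ → [+RTR]; 14 /k/ transparent; 15 /d/ transparent; 16 /ṭ/ is itself a trigger — this domain ends here.
From /ṭ/ at 16 rightward: 17 /l/ → [+RTR]; 18 /l/ → [+RTR]; word edge.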